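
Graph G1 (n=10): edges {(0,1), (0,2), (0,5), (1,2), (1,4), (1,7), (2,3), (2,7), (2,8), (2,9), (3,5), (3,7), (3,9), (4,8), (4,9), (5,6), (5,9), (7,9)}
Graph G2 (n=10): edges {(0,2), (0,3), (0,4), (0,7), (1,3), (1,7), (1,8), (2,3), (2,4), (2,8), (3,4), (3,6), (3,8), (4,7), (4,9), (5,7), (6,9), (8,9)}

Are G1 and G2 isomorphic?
Yes, isomorphic

The graphs are isomorphic.
One valid mapping φ: V(G1) → V(G2): 0→1, 1→8, 2→3, 3→0, 4→9, 5→7, 6→5, 7→2, 8→6, 9→4

Verify φ preserves adjacency — for each edge of G1, its image is an edge of G2:
  (0,1) → (φ(0),φ(1)) = (1,8) ∈ E(G2) ✓
  (0,2) → (φ(0),φ(2)) = (1,3) ∈ E(G2) ✓
  (0,5) → (φ(0),φ(5)) = (1,7) ∈ E(G2) ✓
  (1,2) → (φ(1),φ(2)) = (3,8) ∈ E(G2) ✓
  (1,4) → (φ(1),φ(4)) = (8,9) ∈ E(G2) ✓
  (1,7) → (φ(1),φ(7)) = (2,8) ∈ E(G2) ✓
  (2,3) → (φ(2),φ(3)) = (0,3) ∈ E(G2) ✓
  (2,7) → (φ(2),φ(7)) = (2,3) ∈ E(G2) ✓
  (2,8) → (φ(2),φ(8)) = (3,6) ∈ E(G2) ✓
  (2,9) → (φ(2),φ(9)) = (3,4) ∈ E(G2) ✓
  (3,5) → (φ(3),φ(5)) = (0,7) ∈ E(G2) ✓
  (3,7) → (φ(3),φ(7)) = (0,2) ∈ E(G2) ✓
  (3,9) → (φ(3),φ(9)) = (0,4) ∈ E(G2) ✓
  (4,8) → (φ(4),φ(8)) = (6,9) ∈ E(G2) ✓
  (4,9) → (φ(4),φ(9)) = (4,9) ∈ E(G2) ✓
  (5,6) → (φ(5),φ(6)) = (5,7) ∈ E(G2) ✓
  (5,9) → (φ(5),φ(9)) = (4,7) ∈ E(G2) ✓
  (7,9) → (φ(7),φ(9)) = (2,4) ∈ E(G2) ✓
All 18 edges of G1 map to edges of G2, and |E(G1)| = |E(G2)| = 18, so φ is a bijection on edges as well as vertices. Hence G1 ≅ G2.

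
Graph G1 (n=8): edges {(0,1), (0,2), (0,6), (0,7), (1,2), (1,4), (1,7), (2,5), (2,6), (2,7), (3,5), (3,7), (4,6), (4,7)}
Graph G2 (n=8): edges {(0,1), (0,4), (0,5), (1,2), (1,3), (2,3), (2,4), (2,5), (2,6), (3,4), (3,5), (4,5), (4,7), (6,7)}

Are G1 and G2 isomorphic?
Yes, isomorphic

The graphs are isomorphic.
One valid mapping φ: V(G1) → V(G2): 0→5, 1→3, 2→4, 3→6, 4→1, 5→7, 6→0, 7→2

Verify φ preserves adjacency — for each edge of G1, its image is an edge of G2:
  (0,1) → (φ(0),φ(1)) = (3,5) ∈ E(G2) ✓
  (0,2) → (φ(0),φ(2)) = (4,5) ∈ E(G2) ✓
  (0,6) → (φ(0),φ(6)) = (0,5) ∈ E(G2) ✓
  (0,7) → (φ(0),φ(7)) = (2,5) ∈ E(G2) ✓
  (1,2) → (φ(1),φ(2)) = (3,4) ∈ E(G2) ✓
  (1,4) → (φ(1),φ(4)) = (1,3) ∈ E(G2) ✓
  (1,7) → (φ(1),φ(7)) = (2,3) ∈ E(G2) ✓
  (2,5) → (φ(2),φ(5)) = (4,7) ∈ E(G2) ✓
  (2,6) → (φ(2),φ(6)) = (0,4) ∈ E(G2) ✓
  (2,7) → (φ(2),φ(7)) = (2,4) ∈ E(G2) ✓
  (3,5) → (φ(3),φ(5)) = (6,7) ∈ E(G2) ✓
  (3,7) → (φ(3),φ(7)) = (2,6) ∈ E(G2) ✓
  (4,6) → (φ(4),φ(6)) = (0,1) ∈ E(G2) ✓
  (4,7) → (φ(4),φ(7)) = (1,2) ∈ E(G2) ✓
All 14 edges of G1 map to edges of G2, and |E(G1)| = |E(G2)| = 14, so φ is a bijection on edges as well as vertices. Hence G1 ≅ G2.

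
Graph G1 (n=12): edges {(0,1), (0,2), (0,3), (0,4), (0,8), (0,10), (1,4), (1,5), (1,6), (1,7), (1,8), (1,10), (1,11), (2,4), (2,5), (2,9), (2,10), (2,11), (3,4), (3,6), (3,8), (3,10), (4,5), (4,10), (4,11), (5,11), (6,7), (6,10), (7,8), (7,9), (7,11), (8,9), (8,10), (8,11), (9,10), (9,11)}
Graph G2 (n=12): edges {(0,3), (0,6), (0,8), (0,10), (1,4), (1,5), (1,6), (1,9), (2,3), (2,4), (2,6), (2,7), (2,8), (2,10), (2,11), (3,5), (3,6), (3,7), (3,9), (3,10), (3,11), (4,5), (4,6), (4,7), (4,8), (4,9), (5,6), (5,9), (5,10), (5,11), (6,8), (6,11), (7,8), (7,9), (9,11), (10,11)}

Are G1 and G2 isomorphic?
Yes, isomorphic

The graphs are isomorphic.
One valid mapping φ: V(G1) → V(G2): 0→11, 1→6, 2→9, 3→10, 4→5, 5→1, 6→0, 7→8, 8→2, 9→7, 10→3, 11→4

Verify φ preserves adjacency — for each edge of G1, its image is an edge of G2:
  (0,1) → (φ(0),φ(1)) = (6,11) ∈ E(G2) ✓
  (0,2) → (φ(0),φ(2)) = (9,11) ∈ E(G2) ✓
  (0,3) → (φ(0),φ(3)) = (10,11) ∈ E(G2) ✓
  (0,4) → (φ(0),φ(4)) = (5,11) ∈ E(G2) ✓
  (0,8) → (φ(0),φ(8)) = (2,11) ∈ E(G2) ✓
  (0,10) → (φ(0),φ(10)) = (3,11) ∈ E(G2) ✓
  (1,4) → (φ(1),φ(4)) = (5,6) ∈ E(G2) ✓
  (1,5) → (φ(1),φ(5)) = (1,6) ∈ E(G2) ✓
  (1,6) → (φ(1),φ(6)) = (0,6) ∈ E(G2) ✓
  (1,7) → (φ(1),φ(7)) = (6,8) ∈ E(G2) ✓
  (1,8) → (φ(1),φ(8)) = (2,6) ∈ E(G2) ✓
  (1,10) → (φ(1),φ(10)) = (3,6) ∈ E(G2) ✓
  (1,11) → (φ(1),φ(11)) = (4,6) ∈ E(G2) ✓
  (2,4) → (φ(2),φ(4)) = (5,9) ∈ E(G2) ✓
  (2,5) → (φ(2),φ(5)) = (1,9) ∈ E(G2) ✓
  (2,9) → (φ(2),φ(9)) = (7,9) ∈ E(G2) ✓
  (2,10) → (φ(2),φ(10)) = (3,9) ∈ E(G2) ✓
  (2,11) → (φ(2),φ(11)) = (4,9) ∈ E(G2) ✓
  (3,4) → (φ(3),φ(4)) = (5,10) ∈ E(G2) ✓
  (3,6) → (φ(3),φ(6)) = (0,10) ∈ E(G2) ✓
  (3,8) → (φ(3),φ(8)) = (2,10) ∈ E(G2) ✓
  (3,10) → (φ(3),φ(10)) = (3,10) ∈ E(G2) ✓
  (4,5) → (φ(4),φ(5)) = (1,5) ∈ E(G2) ✓
  (4,10) → (φ(4),φ(10)) = (3,5) ∈ E(G2) ✓
  (4,11) → (φ(4),φ(11)) = (4,5) ∈ E(G2) ✓
  (5,11) → (φ(5),φ(11)) = (1,4) ∈ E(G2) ✓
  (6,7) → (φ(6),φ(7)) = (0,8) ∈ E(G2) ✓
  (6,10) → (φ(6),φ(10)) = (0,3) ∈ E(G2) ✓
  (7,8) → (φ(7),φ(8)) = (2,8) ∈ E(G2) ✓
  (7,9) → (φ(7),φ(9)) = (7,8) ∈ E(G2) ✓
  (7,11) → (φ(7),φ(11)) = (4,8) ∈ E(G2) ✓
  (8,9) → (φ(8),φ(9)) = (2,7) ∈ E(G2) ✓
  (8,10) → (φ(8),φ(10)) = (2,3) ∈ E(G2) ✓
  (8,11) → (φ(8),φ(11)) = (2,4) ∈ E(G2) ✓
  (9,10) → (φ(9),φ(10)) = (3,7) ∈ E(G2) ✓
  (9,11) → (φ(9),φ(11)) = (4,7) ∈ E(G2) ✓
All 36 edges of G1 map to edges of G2, and |E(G1)| = |E(G2)| = 36, so φ is a bijection on edges as well as vertices. Hence G1 ≅ G2.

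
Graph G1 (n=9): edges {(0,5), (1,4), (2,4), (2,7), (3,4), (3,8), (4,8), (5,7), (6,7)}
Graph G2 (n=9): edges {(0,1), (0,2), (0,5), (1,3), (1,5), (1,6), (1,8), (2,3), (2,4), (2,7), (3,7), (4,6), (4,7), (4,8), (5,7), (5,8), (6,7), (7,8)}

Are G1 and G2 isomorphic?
No, not isomorphic

The graphs are NOT isomorphic.

Degrees in G1: deg(0)=1, deg(1)=1, deg(2)=2, deg(3)=2, deg(4)=4, deg(5)=2, deg(6)=1, deg(7)=3, deg(8)=2.
Sorted degree sequence of G1: [4, 3, 2, 2, 2, 2, 1, 1, 1].
Degrees in G2: deg(0)=3, deg(1)=5, deg(2)=4, deg(3)=3, deg(4)=4, deg(5)=4, deg(6)=3, deg(7)=6, deg(8)=4.
Sorted degree sequence of G2: [6, 5, 4, 4, 4, 4, 3, 3, 3].
The (sorted) degree sequence is an isomorphism invariant, so since G1 and G2 have different degree sequences they cannot be isomorphic.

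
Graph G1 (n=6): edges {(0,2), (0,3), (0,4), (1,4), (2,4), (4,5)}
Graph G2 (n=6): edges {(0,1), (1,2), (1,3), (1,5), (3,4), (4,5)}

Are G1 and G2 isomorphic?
No, not isomorphic

The graphs are NOT isomorphic.

Counting triangles (3-cliques): G1 has 1, G2 has 0.
Triangle count is an isomorphism invariant, so differing triangle counts rule out isomorphism.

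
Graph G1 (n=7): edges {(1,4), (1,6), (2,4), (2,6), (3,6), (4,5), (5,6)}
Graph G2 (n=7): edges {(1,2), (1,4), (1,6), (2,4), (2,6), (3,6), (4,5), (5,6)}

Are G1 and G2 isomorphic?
No, not isomorphic

The graphs are NOT isomorphic.

Counting edges: G1 has 7 edge(s); G2 has 8 edge(s).
Edge count is an isomorphism invariant (a bijection on vertices induces a bijection on edges), so differing edge counts rule out isomorphism.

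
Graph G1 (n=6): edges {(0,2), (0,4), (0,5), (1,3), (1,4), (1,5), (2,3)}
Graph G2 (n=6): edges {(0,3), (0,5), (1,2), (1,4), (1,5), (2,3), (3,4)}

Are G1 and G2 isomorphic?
Yes, isomorphic

The graphs are isomorphic.
One valid mapping φ: V(G1) → V(G2): 0→3, 1→1, 2→0, 3→5, 4→2, 5→4

Verify φ preserves adjacency — for each edge of G1, its image is an edge of G2:
  (0,2) → (φ(0),φ(2)) = (0,3) ∈ E(G2) ✓
  (0,4) → (φ(0),φ(4)) = (2,3) ∈ E(G2) ✓
  (0,5) → (φ(0),φ(5)) = (3,4) ∈ E(G2) ✓
  (1,3) → (φ(1),φ(3)) = (1,5) ∈ E(G2) ✓
  (1,4) → (φ(1),φ(4)) = (1,2) ∈ E(G2) ✓
  (1,5) → (φ(1),φ(5)) = (1,4) ∈ E(G2) ✓
  (2,3) → (φ(2),φ(3)) = (0,5) ∈ E(G2) ✓
All 7 edges of G1 map to edges of G2, and |E(G1)| = |E(G2)| = 7, so φ is a bijection on edges as well as vertices. Hence G1 ≅ G2.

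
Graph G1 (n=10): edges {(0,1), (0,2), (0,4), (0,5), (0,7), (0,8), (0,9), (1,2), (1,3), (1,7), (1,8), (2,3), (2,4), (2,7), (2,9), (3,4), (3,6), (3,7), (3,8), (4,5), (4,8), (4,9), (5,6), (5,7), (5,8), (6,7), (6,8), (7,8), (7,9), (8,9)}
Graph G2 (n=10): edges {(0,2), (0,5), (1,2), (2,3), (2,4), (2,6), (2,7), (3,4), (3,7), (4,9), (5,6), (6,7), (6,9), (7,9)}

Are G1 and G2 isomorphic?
No, not isomorphic

The graphs are NOT isomorphic.

Degrees in G1: deg(0)=7, deg(1)=5, deg(2)=6, deg(3)=6, deg(4)=6, deg(5)=5, deg(6)=4, deg(7)=8, deg(8)=8, deg(9)=5.
Sorted degree sequence of G1: [8, 8, 7, 6, 6, 6, 5, 5, 5, 4].
Degrees in G2: deg(0)=2, deg(1)=1, deg(2)=6, deg(3)=3, deg(4)=3, deg(5)=2, deg(6)=4, deg(7)=4, deg(8)=0, deg(9)=3.
Sorted degree sequence of G2: [6, 4, 4, 3, 3, 3, 2, 2, 1, 0].
The (sorted) degree sequence is an isomorphism invariant, so since G1 and G2 have different degree sequences they cannot be isomorphic.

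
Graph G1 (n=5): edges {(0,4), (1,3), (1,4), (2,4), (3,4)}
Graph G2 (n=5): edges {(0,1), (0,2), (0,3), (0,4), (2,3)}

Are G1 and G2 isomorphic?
Yes, isomorphic

The graphs are isomorphic.
One valid mapping φ: V(G1) → V(G2): 0→1, 1→2, 2→4, 3→3, 4→0

Verify φ preserves adjacency — for each edge of G1, its image is an edge of G2:
  (0,4) → (φ(0),φ(4)) = (0,1) ∈ E(G2) ✓
  (1,3) → (φ(1),φ(3)) = (2,3) ∈ E(G2) ✓
  (1,4) → (φ(1),φ(4)) = (0,2) ∈ E(G2) ✓
  (2,4) → (φ(2),φ(4)) = (0,4) ∈ E(G2) ✓
  (3,4) → (φ(3),φ(4)) = (0,3) ∈ E(G2) ✓
All 5 edges of G1 map to edges of G2, and |E(G1)| = |E(G2)| = 5, so φ is a bijection on edges as well as vertices. Hence G1 ≅ G2.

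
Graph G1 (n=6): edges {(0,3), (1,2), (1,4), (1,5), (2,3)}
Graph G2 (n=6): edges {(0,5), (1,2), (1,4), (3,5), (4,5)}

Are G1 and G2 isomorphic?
Yes, isomorphic

The graphs are isomorphic.
One valid mapping φ: V(G1) → V(G2): 0→2, 1→5, 2→4, 3→1, 4→0, 5→3

Verify φ preserves adjacency — for each edge of G1, its image is an edge of G2:
  (0,3) → (φ(0),φ(3)) = (1,2) ∈ E(G2) ✓
  (1,2) → (φ(1),φ(2)) = (4,5) ∈ E(G2) ✓
  (1,4) → (φ(1),φ(4)) = (0,5) ∈ E(G2) ✓
  (1,5) → (φ(1),φ(5)) = (3,5) ∈ E(G2) ✓
  (2,3) → (φ(2),φ(3)) = (1,4) ∈ E(G2) ✓
All 5 edges of G1 map to edges of G2, and |E(G1)| = |E(G2)| = 5, so φ is a bijection on edges as well as vertices. Hence G1 ≅ G2.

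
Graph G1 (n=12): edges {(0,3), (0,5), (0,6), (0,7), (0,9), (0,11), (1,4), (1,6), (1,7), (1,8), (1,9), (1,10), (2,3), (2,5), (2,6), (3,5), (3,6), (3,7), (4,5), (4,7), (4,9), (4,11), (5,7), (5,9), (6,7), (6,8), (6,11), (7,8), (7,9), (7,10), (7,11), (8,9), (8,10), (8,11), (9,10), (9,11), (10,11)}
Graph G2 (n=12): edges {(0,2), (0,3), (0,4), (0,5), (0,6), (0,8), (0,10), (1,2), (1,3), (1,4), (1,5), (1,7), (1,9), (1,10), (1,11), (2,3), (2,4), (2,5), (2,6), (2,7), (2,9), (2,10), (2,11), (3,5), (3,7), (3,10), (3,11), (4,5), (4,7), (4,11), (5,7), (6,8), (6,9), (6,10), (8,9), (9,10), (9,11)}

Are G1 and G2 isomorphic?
Yes, isomorphic

The graphs are isomorphic.
One valid mapping φ: V(G1) → V(G2): 0→10, 1→4, 2→8, 3→6, 4→11, 5→9, 6→0, 7→2, 8→5, 9→1, 10→7, 11→3

Verify φ preserves adjacency — for each edge of G1, its image is an edge of G2:
  (0,3) → (φ(0),φ(3)) = (6,10) ∈ E(G2) ✓
  (0,5) → (φ(0),φ(5)) = (9,10) ∈ E(G2) ✓
  (0,6) → (φ(0),φ(6)) = (0,10) ∈ E(G2) ✓
  (0,7) → (φ(0),φ(7)) = (2,10) ∈ E(G2) ✓
  (0,9) → (φ(0),φ(9)) = (1,10) ∈ E(G2) ✓
  (0,11) → (φ(0),φ(11)) = (3,10) ∈ E(G2) ✓
  (1,4) → (φ(1),φ(4)) = (4,11) ∈ E(G2) ✓
  (1,6) → (φ(1),φ(6)) = (0,4) ∈ E(G2) ✓
  (1,7) → (φ(1),φ(7)) = (2,4) ∈ E(G2) ✓
  (1,8) → (φ(1),φ(8)) = (4,5) ∈ E(G2) ✓
  (1,9) → (φ(1),φ(9)) = (1,4) ∈ E(G2) ✓
  (1,10) → (φ(1),φ(10)) = (4,7) ∈ E(G2) ✓
  (2,3) → (φ(2),φ(3)) = (6,8) ∈ E(G2) ✓
  (2,5) → (φ(2),φ(5)) = (8,9) ∈ E(G2) ✓
  (2,6) → (φ(2),φ(6)) = (0,8) ∈ E(G2) ✓
  (3,5) → (φ(3),φ(5)) = (6,9) ∈ E(G2) ✓
  (3,6) → (φ(3),φ(6)) = (0,6) ∈ E(G2) ✓
  (3,7) → (φ(3),φ(7)) = (2,6) ∈ E(G2) ✓
  (4,5) → (φ(4),φ(5)) = (9,11) ∈ E(G2) ✓
  (4,7) → (φ(4),φ(7)) = (2,11) ∈ E(G2) ✓
  (4,9) → (φ(4),φ(9)) = (1,11) ∈ E(G2) ✓
  (4,11) → (φ(4),φ(11)) = (3,11) ∈ E(G2) ✓
  (5,7) → (φ(5),φ(7)) = (2,9) ∈ E(G2) ✓
  (5,9) → (φ(5),φ(9)) = (1,9) ∈ E(G2) ✓
  (6,7) → (φ(6),φ(7)) = (0,2) ∈ E(G2) ✓
  (6,8) → (φ(6),φ(8)) = (0,5) ∈ E(G2) ✓
  (6,11) → (φ(6),φ(11)) = (0,3) ∈ E(G2) ✓
  (7,8) → (φ(7),φ(8)) = (2,5) ∈ E(G2) ✓
  (7,9) → (φ(7),φ(9)) = (1,2) ∈ E(G2) ✓
  (7,10) → (φ(7),φ(10)) = (2,7) ∈ E(G2) ✓
  (7,11) → (φ(7),φ(11)) = (2,3) ∈ E(G2) ✓
  (8,9) → (φ(8),φ(9)) = (1,5) ∈ E(G2) ✓
  (8,10) → (φ(8),φ(10)) = (5,7) ∈ E(G2) ✓
  (8,11) → (φ(8),φ(11)) = (3,5) ∈ E(G2) ✓
  (9,10) → (φ(9),φ(10)) = (1,7) ∈ E(G2) ✓
  (9,11) → (φ(9),φ(11)) = (1,3) ∈ E(G2) ✓
  (10,11) → (φ(10),φ(11)) = (3,7) ∈ E(G2) ✓
All 37 edges of G1 map to edges of G2, and |E(G1)| = |E(G2)| = 37, so φ is a bijection on edges as well as vertices. Hence G1 ≅ G2.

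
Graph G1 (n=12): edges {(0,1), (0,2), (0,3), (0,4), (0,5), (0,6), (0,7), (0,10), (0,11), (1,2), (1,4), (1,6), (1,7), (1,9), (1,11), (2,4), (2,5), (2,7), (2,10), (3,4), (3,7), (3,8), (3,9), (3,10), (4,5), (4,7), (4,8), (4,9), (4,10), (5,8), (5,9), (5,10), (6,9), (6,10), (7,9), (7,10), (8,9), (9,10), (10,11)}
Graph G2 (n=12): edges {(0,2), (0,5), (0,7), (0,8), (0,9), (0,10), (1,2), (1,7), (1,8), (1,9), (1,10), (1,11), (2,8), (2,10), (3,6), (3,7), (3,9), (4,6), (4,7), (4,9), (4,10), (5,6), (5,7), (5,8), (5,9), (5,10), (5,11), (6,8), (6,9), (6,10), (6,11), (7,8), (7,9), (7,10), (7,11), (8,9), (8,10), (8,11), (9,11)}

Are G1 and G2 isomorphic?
Yes, isomorphic

The graphs are isomorphic.
One valid mapping φ: V(G1) → V(G2): 0→9, 1→6, 2→11, 3→0, 4→8, 5→1, 6→4, 7→5, 8→2, 9→10, 10→7, 11→3

Verify φ preserves adjacency — for each edge of G1, its image is an edge of G2:
  (0,1) → (φ(0),φ(1)) = (6,9) ∈ E(G2) ✓
  (0,2) → (φ(0),φ(2)) = (9,11) ∈ E(G2) ✓
  (0,3) → (φ(0),φ(3)) = (0,9) ∈ E(G2) ✓
  (0,4) → (φ(0),φ(4)) = (8,9) ∈ E(G2) ✓
  (0,5) → (φ(0),φ(5)) = (1,9) ∈ E(G2) ✓
  (0,6) → (φ(0),φ(6)) = (4,9) ∈ E(G2) ✓
  (0,7) → (φ(0),φ(7)) = (5,9) ∈ E(G2) ✓
  (0,10) → (φ(0),φ(10)) = (7,9) ∈ E(G2) ✓
  (0,11) → (φ(0),φ(11)) = (3,9) ∈ E(G2) ✓
  (1,2) → (φ(1),φ(2)) = (6,11) ∈ E(G2) ✓
  (1,4) → (φ(1),φ(4)) = (6,8) ∈ E(G2) ✓
  (1,6) → (φ(1),φ(6)) = (4,6) ∈ E(G2) ✓
  (1,7) → (φ(1),φ(7)) = (5,6) ∈ E(G2) ✓
  (1,9) → (φ(1),φ(9)) = (6,10) ∈ E(G2) ✓
  (1,11) → (φ(1),φ(11)) = (3,6) ∈ E(G2) ✓
  (2,4) → (φ(2),φ(4)) = (8,11) ∈ E(G2) ✓
  (2,5) → (φ(2),φ(5)) = (1,11) ∈ E(G2) ✓
  (2,7) → (φ(2),φ(7)) = (5,11) ∈ E(G2) ✓
  (2,10) → (φ(2),φ(10)) = (7,11) ∈ E(G2) ✓
  (3,4) → (φ(3),φ(4)) = (0,8) ∈ E(G2) ✓
  (3,7) → (φ(3),φ(7)) = (0,5) ∈ E(G2) ✓
  (3,8) → (φ(3),φ(8)) = (0,2) ∈ E(G2) ✓
  (3,9) → (φ(3),φ(9)) = (0,10) ∈ E(G2) ✓
  (3,10) → (φ(3),φ(10)) = (0,7) ∈ E(G2) ✓
  (4,5) → (φ(4),φ(5)) = (1,8) ∈ E(G2) ✓
  (4,7) → (φ(4),φ(7)) = (5,8) ∈ E(G2) ✓
  (4,8) → (φ(4),φ(8)) = (2,8) ∈ E(G2) ✓
  (4,9) → (φ(4),φ(9)) = (8,10) ∈ E(G2) ✓
  (4,10) → (φ(4),φ(10)) = (7,8) ∈ E(G2) ✓
  (5,8) → (φ(5),φ(8)) = (1,2) ∈ E(G2) ✓
  (5,9) → (φ(5),φ(9)) = (1,10) ∈ E(G2) ✓
  (5,10) → (φ(5),φ(10)) = (1,7) ∈ E(G2) ✓
  (6,9) → (φ(6),φ(9)) = (4,10) ∈ E(G2) ✓
  (6,10) → (φ(6),φ(10)) = (4,7) ∈ E(G2) ✓
  (7,9) → (φ(7),φ(9)) = (5,10) ∈ E(G2) ✓
  (7,10) → (φ(7),φ(10)) = (5,7) ∈ E(G2) ✓
  (8,9) → (φ(8),φ(9)) = (2,10) ∈ E(G2) ✓
  (9,10) → (φ(9),φ(10)) = (7,10) ∈ E(G2) ✓
  (10,11) → (φ(10),φ(11)) = (3,7) ∈ E(G2) ✓
All 39 edges of G1 map to edges of G2, and |E(G1)| = |E(G2)| = 39, so φ is a bijection on edges as well as vertices. Hence G1 ≅ G2.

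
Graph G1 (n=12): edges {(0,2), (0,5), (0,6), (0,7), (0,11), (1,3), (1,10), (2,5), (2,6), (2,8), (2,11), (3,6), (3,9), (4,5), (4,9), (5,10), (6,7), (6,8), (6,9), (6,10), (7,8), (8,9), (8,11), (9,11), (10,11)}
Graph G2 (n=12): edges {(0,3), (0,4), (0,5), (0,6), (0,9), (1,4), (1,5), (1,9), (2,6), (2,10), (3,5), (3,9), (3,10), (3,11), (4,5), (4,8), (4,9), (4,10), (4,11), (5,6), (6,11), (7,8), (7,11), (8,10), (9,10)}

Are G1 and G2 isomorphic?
Yes, isomorphic

The graphs are isomorphic.
One valid mapping φ: V(G1) → V(G2): 0→5, 1→7, 2→0, 3→8, 4→2, 5→6, 6→4, 7→1, 8→9, 9→10, 10→11, 11→3

Verify φ preserves adjacency — for each edge of G1, its image is an edge of G2:
  (0,2) → (φ(0),φ(2)) = (0,5) ∈ E(G2) ✓
  (0,5) → (φ(0),φ(5)) = (5,6) ∈ E(G2) ✓
  (0,6) → (φ(0),φ(6)) = (4,5) ∈ E(G2) ✓
  (0,7) → (φ(0),φ(7)) = (1,5) ∈ E(G2) ✓
  (0,11) → (φ(0),φ(11)) = (3,5) ∈ E(G2) ✓
  (1,3) → (φ(1),φ(3)) = (7,8) ∈ E(G2) ✓
  (1,10) → (φ(1),φ(10)) = (7,11) ∈ E(G2) ✓
  (2,5) → (φ(2),φ(5)) = (0,6) ∈ E(G2) ✓
  (2,6) → (φ(2),φ(6)) = (0,4) ∈ E(G2) ✓
  (2,8) → (φ(2),φ(8)) = (0,9) ∈ E(G2) ✓
  (2,11) → (φ(2),φ(11)) = (0,3) ∈ E(G2) ✓
  (3,6) → (φ(3),φ(6)) = (4,8) ∈ E(G2) ✓
  (3,9) → (φ(3),φ(9)) = (8,10) ∈ E(G2) ✓
  (4,5) → (φ(4),φ(5)) = (2,6) ∈ E(G2) ✓
  (4,9) → (φ(4),φ(9)) = (2,10) ∈ E(G2) ✓
  (5,10) → (φ(5),φ(10)) = (6,11) ∈ E(G2) ✓
  (6,7) → (φ(6),φ(7)) = (1,4) ∈ E(G2) ✓
  (6,8) → (φ(6),φ(8)) = (4,9) ∈ E(G2) ✓
  (6,9) → (φ(6),φ(9)) = (4,10) ∈ E(G2) ✓
  (6,10) → (φ(6),φ(10)) = (4,11) ∈ E(G2) ✓
  (7,8) → (φ(7),φ(8)) = (1,9) ∈ E(G2) ✓
  (8,9) → (φ(8),φ(9)) = (9,10) ∈ E(G2) ✓
  (8,11) → (φ(8),φ(11)) = (3,9) ∈ E(G2) ✓
  (9,11) → (φ(9),φ(11)) = (3,10) ∈ E(G2) ✓
  (10,11) → (φ(10),φ(11)) = (3,11) ∈ E(G2) ✓
All 25 edges of G1 map to edges of G2, and |E(G1)| = |E(G2)| = 25, so φ is a bijection on edges as well as vertices. Hence G1 ≅ G2.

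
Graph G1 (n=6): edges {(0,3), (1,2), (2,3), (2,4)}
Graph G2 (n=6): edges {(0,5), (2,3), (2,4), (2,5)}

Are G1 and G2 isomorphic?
Yes, isomorphic

The graphs are isomorphic.
One valid mapping φ: V(G1) → V(G2): 0→0, 1→3, 2→2, 3→5, 4→4, 5→1

Verify φ preserves adjacency — for each edge of G1, its image is an edge of G2:
  (0,3) → (φ(0),φ(3)) = (0,5) ∈ E(G2) ✓
  (1,2) → (φ(1),φ(2)) = (2,3) ∈ E(G2) ✓
  (2,3) → (φ(2),φ(3)) = (2,5) ∈ E(G2) ✓
  (2,4) → (φ(2),φ(4)) = (2,4) ∈ E(G2) ✓
All 4 edges of G1 map to edges of G2, and |E(G1)| = |E(G2)| = 4, so φ is a bijection on edges as well as vertices. Hence G1 ≅ G2.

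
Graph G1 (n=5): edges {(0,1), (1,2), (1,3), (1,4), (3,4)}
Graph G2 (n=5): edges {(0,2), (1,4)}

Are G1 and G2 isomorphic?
No, not isomorphic

The graphs are NOT isomorphic.

Counting triangles (3-cliques): G1 has 1, G2 has 0.
Triangle count is an isomorphism invariant, so differing triangle counts rule out isomorphism.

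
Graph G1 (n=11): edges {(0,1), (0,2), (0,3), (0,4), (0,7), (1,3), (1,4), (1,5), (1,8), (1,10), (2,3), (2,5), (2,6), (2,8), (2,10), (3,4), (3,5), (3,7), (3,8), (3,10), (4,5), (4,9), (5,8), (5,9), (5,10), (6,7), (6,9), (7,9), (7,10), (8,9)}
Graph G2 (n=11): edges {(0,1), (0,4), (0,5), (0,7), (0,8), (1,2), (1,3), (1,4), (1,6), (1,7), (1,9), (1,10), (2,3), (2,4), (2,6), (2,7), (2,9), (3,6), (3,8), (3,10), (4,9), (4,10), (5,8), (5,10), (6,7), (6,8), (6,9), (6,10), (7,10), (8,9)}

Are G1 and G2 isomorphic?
Yes, isomorphic

The graphs are isomorphic.
One valid mapping φ: V(G1) → V(G2): 0→4, 1→2, 2→10, 3→1, 4→9, 5→6, 6→5, 7→0, 8→3, 9→8, 10→7

Verify φ preserves adjacency — for each edge of G1, its image is an edge of G2:
  (0,1) → (φ(0),φ(1)) = (2,4) ∈ E(G2) ✓
  (0,2) → (φ(0),φ(2)) = (4,10) ∈ E(G2) ✓
  (0,3) → (φ(0),φ(3)) = (1,4) ∈ E(G2) ✓
  (0,4) → (φ(0),φ(4)) = (4,9) ∈ E(G2) ✓
  (0,7) → (φ(0),φ(7)) = (0,4) ∈ E(G2) ✓
  (1,3) → (φ(1),φ(3)) = (1,2) ∈ E(G2) ✓
  (1,4) → (φ(1),φ(4)) = (2,9) ∈ E(G2) ✓
  (1,5) → (φ(1),φ(5)) = (2,6) ∈ E(G2) ✓
  (1,8) → (φ(1),φ(8)) = (2,3) ∈ E(G2) ✓
  (1,10) → (φ(1),φ(10)) = (2,7) ∈ E(G2) ✓
  (2,3) → (φ(2),φ(3)) = (1,10) ∈ E(G2) ✓
  (2,5) → (φ(2),φ(5)) = (6,10) ∈ E(G2) ✓
  (2,6) → (φ(2),φ(6)) = (5,10) ∈ E(G2) ✓
  (2,8) → (φ(2),φ(8)) = (3,10) ∈ E(G2) ✓
  (2,10) → (φ(2),φ(10)) = (7,10) ∈ E(G2) ✓
  (3,4) → (φ(3),φ(4)) = (1,9) ∈ E(G2) ✓
  (3,5) → (φ(3),φ(5)) = (1,6) ∈ E(G2) ✓
  (3,7) → (φ(3),φ(7)) = (0,1) ∈ E(G2) ✓
  (3,8) → (φ(3),φ(8)) = (1,3) ∈ E(G2) ✓
  (3,10) → (φ(3),φ(10)) = (1,7) ∈ E(G2) ✓
  (4,5) → (φ(4),φ(5)) = (6,9) ∈ E(G2) ✓
  (4,9) → (φ(4),φ(9)) = (8,9) ∈ E(G2) ✓
  (5,8) → (φ(5),φ(8)) = (3,6) ∈ E(G2) ✓
  (5,9) → (φ(5),φ(9)) = (6,8) ∈ E(G2) ✓
  (5,10) → (φ(5),φ(10)) = (6,7) ∈ E(G2) ✓
  (6,7) → (φ(6),φ(7)) = (0,5) ∈ E(G2) ✓
  (6,9) → (φ(6),φ(9)) = (5,8) ∈ E(G2) ✓
  (7,9) → (φ(7),φ(9)) = (0,8) ∈ E(G2) ✓
  (7,10) → (φ(7),φ(10)) = (0,7) ∈ E(G2) ✓
  (8,9) → (φ(8),φ(9)) = (3,8) ∈ E(G2) ✓
All 30 edges of G1 map to edges of G2, and |E(G1)| = |E(G2)| = 30, so φ is a bijection on edges as well as vertices. Hence G1 ≅ G2.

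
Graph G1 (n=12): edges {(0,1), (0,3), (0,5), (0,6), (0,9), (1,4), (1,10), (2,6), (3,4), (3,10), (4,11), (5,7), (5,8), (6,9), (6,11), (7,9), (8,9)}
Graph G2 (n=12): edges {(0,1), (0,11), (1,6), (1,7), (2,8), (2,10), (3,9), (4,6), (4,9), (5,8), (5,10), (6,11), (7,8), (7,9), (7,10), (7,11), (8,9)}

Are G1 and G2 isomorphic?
Yes, isomorphic

The graphs are isomorphic.
One valid mapping φ: V(G1) → V(G2): 0→7, 1→11, 2→3, 3→1, 4→6, 5→10, 6→9, 7→2, 8→5, 9→8, 10→0, 11→4

Verify φ preserves adjacency — for each edge of G1, its image is an edge of G2:
  (0,1) → (φ(0),φ(1)) = (7,11) ∈ E(G2) ✓
  (0,3) → (φ(0),φ(3)) = (1,7) ∈ E(G2) ✓
  (0,5) → (φ(0),φ(5)) = (7,10) ∈ E(G2) ✓
  (0,6) → (φ(0),φ(6)) = (7,9) ∈ E(G2) ✓
  (0,9) → (φ(0),φ(9)) = (7,8) ∈ E(G2) ✓
  (1,4) → (φ(1),φ(4)) = (6,11) ∈ E(G2) ✓
  (1,10) → (φ(1),φ(10)) = (0,11) ∈ E(G2) ✓
  (2,6) → (φ(2),φ(6)) = (3,9) ∈ E(G2) ✓
  (3,4) → (φ(3),φ(4)) = (1,6) ∈ E(G2) ✓
  (3,10) → (φ(3),φ(10)) = (0,1) ∈ E(G2) ✓
  (4,11) → (φ(4),φ(11)) = (4,6) ∈ E(G2) ✓
  (5,7) → (φ(5),φ(7)) = (2,10) ∈ E(G2) ✓
  (5,8) → (φ(5),φ(8)) = (5,10) ∈ E(G2) ✓
  (6,9) → (φ(6),φ(9)) = (8,9) ∈ E(G2) ✓
  (6,11) → (φ(6),φ(11)) = (4,9) ∈ E(G2) ✓
  (7,9) → (φ(7),φ(9)) = (2,8) ∈ E(G2) ✓
  (8,9) → (φ(8),φ(9)) = (5,8) ∈ E(G2) ✓
All 17 edges of G1 map to edges of G2, and |E(G1)| = |E(G2)| = 17, so φ is a bijection on edges as well as vertices. Hence G1 ≅ G2.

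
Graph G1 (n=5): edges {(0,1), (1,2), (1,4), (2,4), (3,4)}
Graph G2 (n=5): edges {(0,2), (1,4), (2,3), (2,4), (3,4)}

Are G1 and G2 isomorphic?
Yes, isomorphic

The graphs are isomorphic.
One valid mapping φ: V(G1) → V(G2): 0→0, 1→2, 2→3, 3→1, 4→4

Verify φ preserves adjacency — for each edge of G1, its image is an edge of G2:
  (0,1) → (φ(0),φ(1)) = (0,2) ∈ E(G2) ✓
  (1,2) → (φ(1),φ(2)) = (2,3) ∈ E(G2) ✓
  (1,4) → (φ(1),φ(4)) = (2,4) ∈ E(G2) ✓
  (2,4) → (φ(2),φ(4)) = (3,4) ∈ E(G2) ✓
  (3,4) → (φ(3),φ(4)) = (1,4) ∈ E(G2) ✓
All 5 edges of G1 map to edges of G2, and |E(G1)| = |E(G2)| = 5, so φ is a bijection on edges as well as vertices. Hence G1 ≅ G2.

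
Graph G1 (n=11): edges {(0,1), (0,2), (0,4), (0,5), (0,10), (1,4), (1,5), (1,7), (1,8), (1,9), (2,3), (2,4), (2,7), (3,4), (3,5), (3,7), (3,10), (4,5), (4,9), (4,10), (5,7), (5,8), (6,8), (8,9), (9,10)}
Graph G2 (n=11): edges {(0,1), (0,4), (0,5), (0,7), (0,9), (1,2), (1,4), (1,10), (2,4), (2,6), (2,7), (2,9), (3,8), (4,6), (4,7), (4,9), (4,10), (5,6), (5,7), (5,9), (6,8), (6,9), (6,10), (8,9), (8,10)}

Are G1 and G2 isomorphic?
Yes, isomorphic

The graphs are isomorphic.
One valid mapping φ: V(G1) → V(G2): 0→2, 1→6, 2→7, 3→0, 4→4, 5→9, 6→3, 7→5, 8→8, 9→10, 10→1

Verify φ preserves adjacency — for each edge of G1, its image is an edge of G2:
  (0,1) → (φ(0),φ(1)) = (2,6) ∈ E(G2) ✓
  (0,2) → (φ(0),φ(2)) = (2,7) ∈ E(G2) ✓
  (0,4) → (φ(0),φ(4)) = (2,4) ∈ E(G2) ✓
  (0,5) → (φ(0),φ(5)) = (2,9) ∈ E(G2) ✓
  (0,10) → (φ(0),φ(10)) = (1,2) ∈ E(G2) ✓
  (1,4) → (φ(1),φ(4)) = (4,6) ∈ E(G2) ✓
  (1,5) → (φ(1),φ(5)) = (6,9) ∈ E(G2) ✓
  (1,7) → (φ(1),φ(7)) = (5,6) ∈ E(G2) ✓
  (1,8) → (φ(1),φ(8)) = (6,8) ∈ E(G2) ✓
  (1,9) → (φ(1),φ(9)) = (6,10) ∈ E(G2) ✓
  (2,3) → (φ(2),φ(3)) = (0,7) ∈ E(G2) ✓
  (2,4) → (φ(2),φ(4)) = (4,7) ∈ E(G2) ✓
  (2,7) → (φ(2),φ(7)) = (5,7) ∈ E(G2) ✓
  (3,4) → (φ(3),φ(4)) = (0,4) ∈ E(G2) ✓
  (3,5) → (φ(3),φ(5)) = (0,9) ∈ E(G2) ✓
  (3,7) → (φ(3),φ(7)) = (0,5) ∈ E(G2) ✓
  (3,10) → (φ(3),φ(10)) = (0,1) ∈ E(G2) ✓
  (4,5) → (φ(4),φ(5)) = (4,9) ∈ E(G2) ✓
  (4,9) → (φ(4),φ(9)) = (4,10) ∈ E(G2) ✓
  (4,10) → (φ(4),φ(10)) = (1,4) ∈ E(G2) ✓
  (5,7) → (φ(5),φ(7)) = (5,9) ∈ E(G2) ✓
  (5,8) → (φ(5),φ(8)) = (8,9) ∈ E(G2) ✓
  (6,8) → (φ(6),φ(8)) = (3,8) ∈ E(G2) ✓
  (8,9) → (φ(8),φ(9)) = (8,10) ∈ E(G2) ✓
  (9,10) → (φ(9),φ(10)) = (1,10) ∈ E(G2) ✓
All 25 edges of G1 map to edges of G2, and |E(G1)| = |E(G2)| = 25, so φ is a bijection on edges as well as vertices. Hence G1 ≅ G2.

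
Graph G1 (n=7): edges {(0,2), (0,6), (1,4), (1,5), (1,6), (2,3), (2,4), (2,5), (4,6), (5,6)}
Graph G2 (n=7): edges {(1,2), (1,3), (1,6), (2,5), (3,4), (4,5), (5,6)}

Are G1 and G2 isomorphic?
No, not isomorphic

The graphs are NOT isomorphic.

Connected components of G1: 1 component(s) with vertex sets [[0, 1, 2, 3, 4, 5, 6]], sizes [7].
Connected components of G2: 2 component(s) with vertex sets [[0], [1, 2, 3, 4, 5, 6]], sizes [1, 6].
The number of connected components (and the multiset of component sizes) is an isomorphism invariant — an isomorphism maps each component of G1 bijectively onto a component of G2. Since G1 has 1 component(s) and G2 has 2, they cannot be isomorphic.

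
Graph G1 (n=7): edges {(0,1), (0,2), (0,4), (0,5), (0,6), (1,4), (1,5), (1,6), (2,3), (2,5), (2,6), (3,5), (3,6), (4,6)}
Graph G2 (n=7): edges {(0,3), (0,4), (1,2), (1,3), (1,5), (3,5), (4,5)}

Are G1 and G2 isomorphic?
No, not isomorphic

The graphs are NOT isomorphic.

Counting triangles (3-cliques): G1 has 9, G2 has 1.
Triangle count is an isomorphism invariant, so differing triangle counts rule out isomorphism.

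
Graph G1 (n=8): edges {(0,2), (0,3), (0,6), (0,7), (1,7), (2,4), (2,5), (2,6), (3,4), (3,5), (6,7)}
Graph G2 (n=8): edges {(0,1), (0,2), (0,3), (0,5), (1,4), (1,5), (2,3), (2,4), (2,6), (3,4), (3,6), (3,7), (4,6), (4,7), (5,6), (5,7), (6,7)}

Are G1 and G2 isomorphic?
No, not isomorphic

The graphs are NOT isomorphic.

Degrees in G1: deg(0)=4, deg(1)=1, deg(2)=4, deg(3)=3, deg(4)=2, deg(5)=2, deg(6)=3, deg(7)=3.
Sorted degree sequence of G1: [4, 4, 3, 3, 3, 2, 2, 1].
Degrees in G2: deg(0)=4, deg(1)=3, deg(2)=4, deg(3)=5, deg(4)=5, deg(5)=4, deg(6)=5, deg(7)=4.
Sorted degree sequence of G2: [5, 5, 5, 4, 4, 4, 4, 3].
The (sorted) degree sequence is an isomorphism invariant, so since G1 and G2 have different degree sequences they cannot be isomorphic.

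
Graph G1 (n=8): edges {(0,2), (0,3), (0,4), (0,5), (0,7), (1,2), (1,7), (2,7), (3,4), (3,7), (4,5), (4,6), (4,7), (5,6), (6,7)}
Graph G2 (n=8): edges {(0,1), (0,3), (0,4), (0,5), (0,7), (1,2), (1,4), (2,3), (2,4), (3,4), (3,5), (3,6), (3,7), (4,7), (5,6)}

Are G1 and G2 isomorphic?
Yes, isomorphic

The graphs are isomorphic.
One valid mapping φ: V(G1) → V(G2): 0→0, 1→6, 2→5, 3→7, 4→4, 5→1, 6→2, 7→3

Verify φ preserves adjacency — for each edge of G1, its image is an edge of G2:
  (0,2) → (φ(0),φ(2)) = (0,5) ∈ E(G2) ✓
  (0,3) → (φ(0),φ(3)) = (0,7) ∈ E(G2) ✓
  (0,4) → (φ(0),φ(4)) = (0,4) ∈ E(G2) ✓
  (0,5) → (φ(0),φ(5)) = (0,1) ∈ E(G2) ✓
  (0,7) → (φ(0),φ(7)) = (0,3) ∈ E(G2) ✓
  (1,2) → (φ(1),φ(2)) = (5,6) ∈ E(G2) ✓
  (1,7) → (φ(1),φ(7)) = (3,6) ∈ E(G2) ✓
  (2,7) → (φ(2),φ(7)) = (3,5) ∈ E(G2) ✓
  (3,4) → (φ(3),φ(4)) = (4,7) ∈ E(G2) ✓
  (3,7) → (φ(3),φ(7)) = (3,7) ∈ E(G2) ✓
  (4,5) → (φ(4),φ(5)) = (1,4) ∈ E(G2) ✓
  (4,6) → (φ(4),φ(6)) = (2,4) ∈ E(G2) ✓
  (4,7) → (φ(4),φ(7)) = (3,4) ∈ E(G2) ✓
  (5,6) → (φ(5),φ(6)) = (1,2) ∈ E(G2) ✓
  (6,7) → (φ(6),φ(7)) = (2,3) ∈ E(G2) ✓
All 15 edges of G1 map to edges of G2, and |E(G1)| = |E(G2)| = 15, so φ is a bijection on edges as well as vertices. Hence G1 ≅ G2.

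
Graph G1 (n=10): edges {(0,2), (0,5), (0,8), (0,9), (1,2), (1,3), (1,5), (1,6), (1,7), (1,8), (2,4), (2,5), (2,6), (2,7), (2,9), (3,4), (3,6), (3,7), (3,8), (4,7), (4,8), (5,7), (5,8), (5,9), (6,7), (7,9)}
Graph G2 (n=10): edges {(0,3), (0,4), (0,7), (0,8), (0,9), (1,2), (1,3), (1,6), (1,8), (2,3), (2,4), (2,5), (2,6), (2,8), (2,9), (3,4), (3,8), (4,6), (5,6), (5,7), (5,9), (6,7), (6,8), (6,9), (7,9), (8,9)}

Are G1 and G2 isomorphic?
Yes, isomorphic

The graphs are isomorphic.
One valid mapping φ: V(G1) → V(G2): 0→7, 1→8, 2→6, 3→3, 4→4, 5→9, 6→1, 7→2, 8→0, 9→5

Verify φ preserves adjacency — for each edge of G1, its image is an edge of G2:
  (0,2) → (φ(0),φ(2)) = (6,7) ∈ E(G2) ✓
  (0,5) → (φ(0),φ(5)) = (7,9) ∈ E(G2) ✓
  (0,8) → (φ(0),φ(8)) = (0,7) ∈ E(G2) ✓
  (0,9) → (φ(0),φ(9)) = (5,7) ∈ E(G2) ✓
  (1,2) → (φ(1),φ(2)) = (6,8) ∈ E(G2) ✓
  (1,3) → (φ(1),φ(3)) = (3,8) ∈ E(G2) ✓
  (1,5) → (φ(1),φ(5)) = (8,9) ∈ E(G2) ✓
  (1,6) → (φ(1),φ(6)) = (1,8) ∈ E(G2) ✓
  (1,7) → (φ(1),φ(7)) = (2,8) ∈ E(G2) ✓
  (1,8) → (φ(1),φ(8)) = (0,8) ∈ E(G2) ✓
  (2,4) → (φ(2),φ(4)) = (4,6) ∈ E(G2) ✓
  (2,5) → (φ(2),φ(5)) = (6,9) ∈ E(G2) ✓
  (2,6) → (φ(2),φ(6)) = (1,6) ∈ E(G2) ✓
  (2,7) → (φ(2),φ(7)) = (2,6) ∈ E(G2) ✓
  (2,9) → (φ(2),φ(9)) = (5,6) ∈ E(G2) ✓
  (3,4) → (φ(3),φ(4)) = (3,4) ∈ E(G2) ✓
  (3,6) → (φ(3),φ(6)) = (1,3) ∈ E(G2) ✓
  (3,7) → (φ(3),φ(7)) = (2,3) ∈ E(G2) ✓
  (3,8) → (φ(3),φ(8)) = (0,3) ∈ E(G2) ✓
  (4,7) → (φ(4),φ(7)) = (2,4) ∈ E(G2) ✓
  (4,8) → (φ(4),φ(8)) = (0,4) ∈ E(G2) ✓
  (5,7) → (φ(5),φ(7)) = (2,9) ∈ E(G2) ✓
  (5,8) → (φ(5),φ(8)) = (0,9) ∈ E(G2) ✓
  (5,9) → (φ(5),φ(9)) = (5,9) ∈ E(G2) ✓
  (6,7) → (φ(6),φ(7)) = (1,2) ∈ E(G2) ✓
  (7,9) → (φ(7),φ(9)) = (2,5) ∈ E(G2) ✓
All 26 edges of G1 map to edges of G2, and |E(G1)| = |E(G2)| = 26, so φ is a bijection on edges as well as vertices. Hence G1 ≅ G2.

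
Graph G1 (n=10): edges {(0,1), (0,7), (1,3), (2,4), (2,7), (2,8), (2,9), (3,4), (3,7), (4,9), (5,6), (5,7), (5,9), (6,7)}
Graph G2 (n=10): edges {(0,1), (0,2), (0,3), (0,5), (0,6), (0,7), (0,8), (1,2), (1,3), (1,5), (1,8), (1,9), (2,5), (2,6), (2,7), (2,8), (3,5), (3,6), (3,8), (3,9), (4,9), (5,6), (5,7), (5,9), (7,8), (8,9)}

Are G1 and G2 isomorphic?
No, not isomorphic

The graphs are NOT isomorphic.

Counting triangles (3-cliques): G1 has 2, G2 has 27.
Triangle count is an isomorphism invariant, so differing triangle counts rule out isomorphism.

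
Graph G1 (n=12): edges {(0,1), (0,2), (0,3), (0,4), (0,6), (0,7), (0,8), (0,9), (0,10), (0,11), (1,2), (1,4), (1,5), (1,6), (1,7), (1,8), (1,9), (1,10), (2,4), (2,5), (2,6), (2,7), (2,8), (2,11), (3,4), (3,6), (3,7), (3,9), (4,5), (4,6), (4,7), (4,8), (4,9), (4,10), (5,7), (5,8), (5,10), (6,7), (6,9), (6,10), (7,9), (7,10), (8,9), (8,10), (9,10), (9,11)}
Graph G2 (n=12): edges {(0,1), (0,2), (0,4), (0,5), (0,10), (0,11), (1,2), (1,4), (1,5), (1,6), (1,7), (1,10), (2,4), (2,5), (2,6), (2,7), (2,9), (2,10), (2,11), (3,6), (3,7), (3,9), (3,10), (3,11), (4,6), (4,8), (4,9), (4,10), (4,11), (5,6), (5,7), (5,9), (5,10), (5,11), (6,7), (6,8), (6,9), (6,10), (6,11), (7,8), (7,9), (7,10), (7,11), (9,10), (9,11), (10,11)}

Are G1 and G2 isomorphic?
Yes, isomorphic

The graphs are isomorphic.
One valid mapping φ: V(G1) → V(G2): 0→6, 1→2, 2→4, 3→3, 4→10, 5→0, 6→9, 7→11, 8→1, 9→7, 10→5, 11→8

Verify φ preserves adjacency — for each edge of G1, its image is an edge of G2:
  (0,1) → (φ(0),φ(1)) = (2,6) ∈ E(G2) ✓
  (0,2) → (φ(0),φ(2)) = (4,6) ∈ E(G2) ✓
  (0,3) → (φ(0),φ(3)) = (3,6) ∈ E(G2) ✓
  (0,4) → (φ(0),φ(4)) = (6,10) ∈ E(G2) ✓
  (0,6) → (φ(0),φ(6)) = (6,9) ∈ E(G2) ✓
  (0,7) → (φ(0),φ(7)) = (6,11) ∈ E(G2) ✓
  (0,8) → (φ(0),φ(8)) = (1,6) ∈ E(G2) ✓
  (0,9) → (φ(0),φ(9)) = (6,7) ∈ E(G2) ✓
  (0,10) → (φ(0),φ(10)) = (5,6) ∈ E(G2) ✓
  (0,11) → (φ(0),φ(11)) = (6,8) ∈ E(G2) ✓
  (1,2) → (φ(1),φ(2)) = (2,4) ∈ E(G2) ✓
  (1,4) → (φ(1),φ(4)) = (2,10) ∈ E(G2) ✓
  (1,5) → (φ(1),φ(5)) = (0,2) ∈ E(G2) ✓
  (1,6) → (φ(1),φ(6)) = (2,9) ∈ E(G2) ✓
  (1,7) → (φ(1),φ(7)) = (2,11) ∈ E(G2) ✓
  (1,8) → (φ(1),φ(8)) = (1,2) ∈ E(G2) ✓
  (1,9) → (φ(1),φ(9)) = (2,7) ∈ E(G2) ✓
  (1,10) → (φ(1),φ(10)) = (2,5) ∈ E(G2) ✓
  (2,4) → (φ(2),φ(4)) = (4,10) ∈ E(G2) ✓
  (2,5) → (φ(2),φ(5)) = (0,4) ∈ E(G2) ✓
  (2,6) → (φ(2),φ(6)) = (4,9) ∈ E(G2) ✓
  (2,7) → (φ(2),φ(7)) = (4,11) ∈ E(G2) ✓
  (2,8) → (φ(2),φ(8)) = (1,4) ∈ E(G2) ✓
  (2,11) → (φ(2),φ(11)) = (4,8) ∈ E(G2) ✓
  (3,4) → (φ(3),φ(4)) = (3,10) ∈ E(G2) ✓
  (3,6) → (φ(3),φ(6)) = (3,9) ∈ E(G2) ✓
  (3,7) → (φ(3),φ(7)) = (3,11) ∈ E(G2) ✓
  (3,9) → (φ(3),φ(9)) = (3,7) ∈ E(G2) ✓
  (4,5) → (φ(4),φ(5)) = (0,10) ∈ E(G2) ✓
  (4,6) → (φ(4),φ(6)) = (9,10) ∈ E(G2) ✓
  (4,7) → (φ(4),φ(7)) = (10,11) ∈ E(G2) ✓
  (4,8) → (φ(4),φ(8)) = (1,10) ∈ E(G2) ✓
  (4,9) → (φ(4),φ(9)) = (7,10) ∈ E(G2) ✓
  (4,10) → (φ(4),φ(10)) = (5,10) ∈ E(G2) ✓
  (5,7) → (φ(5),φ(7)) = (0,11) ∈ E(G2) ✓
  (5,8) → (φ(5),φ(8)) = (0,1) ∈ E(G2) ✓
  (5,10) → (φ(5),φ(10)) = (0,5) ∈ E(G2) ✓
  (6,7) → (φ(6),φ(7)) = (9,11) ∈ E(G2) ✓
  (6,9) → (φ(6),φ(9)) = (7,9) ∈ E(G2) ✓
  (6,10) → (φ(6),φ(10)) = (5,9) ∈ E(G2) ✓
  (7,9) → (φ(7),φ(9)) = (7,11) ∈ E(G2) ✓
  (7,10) → (φ(7),φ(10)) = (5,11) ∈ E(G2) ✓
  (8,9) → (φ(8),φ(9)) = (1,7) ∈ E(G2) ✓
  (8,10) → (φ(8),φ(10)) = (1,5) ∈ E(G2) ✓
  (9,10) → (φ(9),φ(10)) = (5,7) ∈ E(G2) ✓
  (9,11) → (φ(9),φ(11)) = (7,8) ∈ E(G2) ✓
All 46 edges of G1 map to edges of G2, and |E(G1)| = |E(G2)| = 46, so φ is a bijection on edges as well as vertices. Hence G1 ≅ G2.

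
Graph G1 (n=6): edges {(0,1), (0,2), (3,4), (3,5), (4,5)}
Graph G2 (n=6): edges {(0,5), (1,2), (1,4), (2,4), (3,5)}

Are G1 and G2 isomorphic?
Yes, isomorphic

The graphs are isomorphic.
One valid mapping φ: V(G1) → V(G2): 0→5, 1→3, 2→0, 3→1, 4→4, 5→2

Verify φ preserves adjacency — for each edge of G1, its image is an edge of G2:
  (0,1) → (φ(0),φ(1)) = (3,5) ∈ E(G2) ✓
  (0,2) → (φ(0),φ(2)) = (0,5) ∈ E(G2) ✓
  (3,4) → (φ(3),φ(4)) = (1,4) ∈ E(G2) ✓
  (3,5) → (φ(3),φ(5)) = (1,2) ∈ E(G2) ✓
  (4,5) → (φ(4),φ(5)) = (2,4) ∈ E(G2) ✓
All 5 edges of G1 map to edges of G2, and |E(G1)| = |E(G2)| = 5, so φ is a bijection on edges as well as vertices. Hence G1 ≅ G2.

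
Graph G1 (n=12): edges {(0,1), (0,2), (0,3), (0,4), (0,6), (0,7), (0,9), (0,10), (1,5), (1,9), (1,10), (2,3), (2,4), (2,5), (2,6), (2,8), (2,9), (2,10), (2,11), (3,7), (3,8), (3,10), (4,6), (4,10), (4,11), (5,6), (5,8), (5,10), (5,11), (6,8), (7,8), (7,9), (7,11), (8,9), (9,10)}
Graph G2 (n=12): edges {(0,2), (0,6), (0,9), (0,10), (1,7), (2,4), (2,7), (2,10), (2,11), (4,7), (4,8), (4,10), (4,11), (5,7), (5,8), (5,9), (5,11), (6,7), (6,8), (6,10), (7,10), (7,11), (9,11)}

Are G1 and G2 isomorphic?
No, not isomorphic

The graphs are NOT isomorphic.

Connected components of G1: 1 component(s) with vertex sets [[0, 1, 2, 3, 4, 5, 6, 7, 8, 9, 10, 11]], sizes [12].
Connected components of G2: 2 component(s) with vertex sets [[3], [0, 1, 2, 4, 5, 6, 7, 8, 9, 10, 11]], sizes [1, 11].
The number of connected components (and the multiset of component sizes) is an isomorphism invariant — an isomorphism maps each component of G1 bijectively onto a component of G2. Since G1 has 1 component(s) and G2 has 2, they cannot be isomorphic.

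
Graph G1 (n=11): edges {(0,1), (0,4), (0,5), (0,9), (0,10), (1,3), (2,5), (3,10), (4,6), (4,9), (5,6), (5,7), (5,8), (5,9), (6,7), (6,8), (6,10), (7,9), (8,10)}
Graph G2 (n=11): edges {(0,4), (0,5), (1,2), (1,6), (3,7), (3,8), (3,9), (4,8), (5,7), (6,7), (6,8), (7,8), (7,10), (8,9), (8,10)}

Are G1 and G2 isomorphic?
No, not isomorphic

The graphs are NOT isomorphic.

Counting triangles (3-cliques): G1 has 6, G2 has 4.
Triangle count is an isomorphism invariant, so differing triangle counts rule out isomorphism.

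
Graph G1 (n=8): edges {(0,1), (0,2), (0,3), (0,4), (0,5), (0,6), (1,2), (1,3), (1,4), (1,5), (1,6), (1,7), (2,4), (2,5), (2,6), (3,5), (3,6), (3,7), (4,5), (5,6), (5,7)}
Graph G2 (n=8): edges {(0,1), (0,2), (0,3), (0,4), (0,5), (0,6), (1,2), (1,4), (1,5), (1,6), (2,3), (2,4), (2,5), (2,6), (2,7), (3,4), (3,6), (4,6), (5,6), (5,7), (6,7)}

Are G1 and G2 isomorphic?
Yes, isomorphic

The graphs are isomorphic.
One valid mapping φ: V(G1) → V(G2): 0→0, 1→6, 2→4, 3→5, 4→3, 5→2, 6→1, 7→7

Verify φ preserves adjacency — for each edge of G1, its image is an edge of G2:
  (0,1) → (φ(0),φ(1)) = (0,6) ∈ E(G2) ✓
  (0,2) → (φ(0),φ(2)) = (0,4) ∈ E(G2) ✓
  (0,3) → (φ(0),φ(3)) = (0,5) ∈ E(G2) ✓
  (0,4) → (φ(0),φ(4)) = (0,3) ∈ E(G2) ✓
  (0,5) → (φ(0),φ(5)) = (0,2) ∈ E(G2) ✓
  (0,6) → (φ(0),φ(6)) = (0,1) ∈ E(G2) ✓
  (1,2) → (φ(1),φ(2)) = (4,6) ∈ E(G2) ✓
  (1,3) → (φ(1),φ(3)) = (5,6) ∈ E(G2) ✓
  (1,4) → (φ(1),φ(4)) = (3,6) ∈ E(G2) ✓
  (1,5) → (φ(1),φ(5)) = (2,6) ∈ E(G2) ✓
  (1,6) → (φ(1),φ(6)) = (1,6) ∈ E(G2) ✓
  (1,7) → (φ(1),φ(7)) = (6,7) ∈ E(G2) ✓
  (2,4) → (φ(2),φ(4)) = (3,4) ∈ E(G2) ✓
  (2,5) → (φ(2),φ(5)) = (2,4) ∈ E(G2) ✓
  (2,6) → (φ(2),φ(6)) = (1,4) ∈ E(G2) ✓
  (3,5) → (φ(3),φ(5)) = (2,5) ∈ E(G2) ✓
  (3,6) → (φ(3),φ(6)) = (1,5) ∈ E(G2) ✓
  (3,7) → (φ(3),φ(7)) = (5,7) ∈ E(G2) ✓
  (4,5) → (φ(4),φ(5)) = (2,3) ∈ E(G2) ✓
  (5,6) → (φ(5),φ(6)) = (1,2) ∈ E(G2) ✓
  (5,7) → (φ(5),φ(7)) = (2,7) ∈ E(G2) ✓
All 21 edges of G1 map to edges of G2, and |E(G1)| = |E(G2)| = 21, so φ is a bijection on edges as well as vertices. Hence G1 ≅ G2.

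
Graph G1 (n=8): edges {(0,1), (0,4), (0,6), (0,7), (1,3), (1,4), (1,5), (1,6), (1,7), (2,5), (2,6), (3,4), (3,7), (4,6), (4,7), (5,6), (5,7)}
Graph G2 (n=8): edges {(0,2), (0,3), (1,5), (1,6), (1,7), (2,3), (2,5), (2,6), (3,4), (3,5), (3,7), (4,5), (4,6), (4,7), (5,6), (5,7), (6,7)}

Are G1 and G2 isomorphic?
Yes, isomorphic

The graphs are isomorphic.
One valid mapping φ: V(G1) → V(G2): 0→4, 1→5, 2→0, 3→1, 4→7, 5→2, 6→3, 7→6

Verify φ preserves adjacency — for each edge of G1, its image is an edge of G2:
  (0,1) → (φ(0),φ(1)) = (4,5) ∈ E(G2) ✓
  (0,4) → (φ(0),φ(4)) = (4,7) ∈ E(G2) ✓
  (0,6) → (φ(0),φ(6)) = (3,4) ∈ E(G2) ✓
  (0,7) → (φ(0),φ(7)) = (4,6) ∈ E(G2) ✓
  (1,3) → (φ(1),φ(3)) = (1,5) ∈ E(G2) ✓
  (1,4) → (φ(1),φ(4)) = (5,7) ∈ E(G2) ✓
  (1,5) → (φ(1),φ(5)) = (2,5) ∈ E(G2) ✓
  (1,6) → (φ(1),φ(6)) = (3,5) ∈ E(G2) ✓
  (1,7) → (φ(1),φ(7)) = (5,6) ∈ E(G2) ✓
  (2,5) → (φ(2),φ(5)) = (0,2) ∈ E(G2) ✓
  (2,6) → (φ(2),φ(6)) = (0,3) ∈ E(G2) ✓
  (3,4) → (φ(3),φ(4)) = (1,7) ∈ E(G2) ✓
  (3,7) → (φ(3),φ(7)) = (1,6) ∈ E(G2) ✓
  (4,6) → (φ(4),φ(6)) = (3,7) ∈ E(G2) ✓
  (4,7) → (φ(4),φ(7)) = (6,7) ∈ E(G2) ✓
  (5,6) → (φ(5),φ(6)) = (2,3) ∈ E(G2) ✓
  (5,7) → (φ(5),φ(7)) = (2,6) ∈ E(G2) ✓
All 17 edges of G1 map to edges of G2, and |E(G1)| = |E(G2)| = 17, so φ is a bijection on edges as well as vertices. Hence G1 ≅ G2.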